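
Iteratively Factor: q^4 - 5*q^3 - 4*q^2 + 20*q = (q + 2)*(q^3 - 7*q^2 + 10*q) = q*(q + 2)*(q^2 - 7*q + 10) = q*(q - 5)*(q + 2)*(q - 2)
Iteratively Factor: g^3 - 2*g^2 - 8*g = (g)*(g^2 - 2*g - 8) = g*(g + 2)*(g - 4)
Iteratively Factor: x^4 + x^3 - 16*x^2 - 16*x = (x + 4)*(x^3 - 3*x^2 - 4*x) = (x - 4)*(x + 4)*(x^2 + x) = (x - 4)*(x + 1)*(x + 4)*(x)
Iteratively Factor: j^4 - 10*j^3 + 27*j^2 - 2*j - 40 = (j - 5)*(j^3 - 5*j^2 + 2*j + 8) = (j - 5)*(j + 1)*(j^2 - 6*j + 8) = (j - 5)*(j - 2)*(j + 1)*(j - 4)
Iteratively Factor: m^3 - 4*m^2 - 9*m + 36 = (m - 3)*(m^2 - m - 12) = (m - 4)*(m - 3)*(m + 3)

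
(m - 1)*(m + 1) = m^2 - 1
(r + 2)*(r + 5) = r^2 + 7*r + 10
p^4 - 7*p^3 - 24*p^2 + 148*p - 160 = (p - 8)*(p - 2)^2*(p + 5)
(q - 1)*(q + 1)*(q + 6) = q^3 + 6*q^2 - q - 6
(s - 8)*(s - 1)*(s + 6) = s^3 - 3*s^2 - 46*s + 48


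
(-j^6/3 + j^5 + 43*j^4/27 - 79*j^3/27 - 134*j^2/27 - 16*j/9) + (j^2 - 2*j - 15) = -j^6/3 + j^5 + 43*j^4/27 - 79*j^3/27 - 107*j^2/27 - 34*j/9 - 15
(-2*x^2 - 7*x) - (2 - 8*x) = -2*x^2 + x - 2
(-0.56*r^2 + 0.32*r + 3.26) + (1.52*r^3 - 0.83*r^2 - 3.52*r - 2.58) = 1.52*r^3 - 1.39*r^2 - 3.2*r + 0.68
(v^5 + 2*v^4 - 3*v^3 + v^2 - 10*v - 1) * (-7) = -7*v^5 - 14*v^4 + 21*v^3 - 7*v^2 + 70*v + 7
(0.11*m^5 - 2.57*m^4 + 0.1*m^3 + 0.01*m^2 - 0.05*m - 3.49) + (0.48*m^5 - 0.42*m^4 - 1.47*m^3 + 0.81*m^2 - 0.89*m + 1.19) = 0.59*m^5 - 2.99*m^4 - 1.37*m^3 + 0.82*m^2 - 0.94*m - 2.3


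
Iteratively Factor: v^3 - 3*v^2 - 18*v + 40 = (v - 5)*(v^2 + 2*v - 8) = (v - 5)*(v + 4)*(v - 2)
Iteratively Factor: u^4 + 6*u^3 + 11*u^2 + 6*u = (u + 3)*(u^3 + 3*u^2 + 2*u) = (u + 1)*(u + 3)*(u^2 + 2*u) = (u + 1)*(u + 2)*(u + 3)*(u)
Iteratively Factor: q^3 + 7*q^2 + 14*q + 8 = (q + 1)*(q^2 + 6*q + 8) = (q + 1)*(q + 2)*(q + 4)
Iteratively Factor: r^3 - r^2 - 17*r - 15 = (r - 5)*(r^2 + 4*r + 3) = (r - 5)*(r + 1)*(r + 3)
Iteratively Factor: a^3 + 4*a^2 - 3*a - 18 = (a + 3)*(a^2 + a - 6) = (a - 2)*(a + 3)*(a + 3)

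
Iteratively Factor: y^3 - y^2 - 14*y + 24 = (y + 4)*(y^2 - 5*y + 6) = (y - 2)*(y + 4)*(y - 3)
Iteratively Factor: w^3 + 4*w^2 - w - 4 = (w + 1)*(w^2 + 3*w - 4) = (w - 1)*(w + 1)*(w + 4)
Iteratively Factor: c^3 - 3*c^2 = (c - 3)*(c^2) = c*(c - 3)*(c)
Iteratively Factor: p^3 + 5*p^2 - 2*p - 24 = (p + 4)*(p^2 + p - 6) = (p + 3)*(p + 4)*(p - 2)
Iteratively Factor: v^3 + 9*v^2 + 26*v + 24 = (v + 4)*(v^2 + 5*v + 6) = (v + 3)*(v + 4)*(v + 2)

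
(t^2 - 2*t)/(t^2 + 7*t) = (t - 2)/(t + 7)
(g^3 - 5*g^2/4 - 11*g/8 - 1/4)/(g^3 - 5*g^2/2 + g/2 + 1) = (g + 1/4)/(g - 1)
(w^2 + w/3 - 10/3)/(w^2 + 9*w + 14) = (w - 5/3)/(w + 7)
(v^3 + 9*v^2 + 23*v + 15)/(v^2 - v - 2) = (v^2 + 8*v + 15)/(v - 2)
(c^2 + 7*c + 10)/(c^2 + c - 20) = (c + 2)/(c - 4)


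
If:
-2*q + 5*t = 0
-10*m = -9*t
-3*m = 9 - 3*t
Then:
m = 27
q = 75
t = 30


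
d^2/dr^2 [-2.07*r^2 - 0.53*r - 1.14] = -4.14000000000000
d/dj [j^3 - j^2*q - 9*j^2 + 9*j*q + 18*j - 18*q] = 3*j^2 - 2*j*q - 18*j + 9*q + 18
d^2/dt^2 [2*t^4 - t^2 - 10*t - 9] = 24*t^2 - 2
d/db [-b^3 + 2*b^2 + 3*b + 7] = -3*b^2 + 4*b + 3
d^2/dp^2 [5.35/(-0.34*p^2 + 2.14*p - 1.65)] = (1.23692*p^2 - 7.78532*p - 5.35*(0.68*p - 2.14)*(1.36*p - 4.28) + 6.0027)/(0.34*p^2 - 2.14*p + 1.65)^3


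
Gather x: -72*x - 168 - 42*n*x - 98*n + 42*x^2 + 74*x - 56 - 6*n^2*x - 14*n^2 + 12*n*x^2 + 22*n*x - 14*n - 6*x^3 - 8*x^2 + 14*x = -14*n^2 - 112*n - 6*x^3 + x^2*(12*n + 34) + x*(-6*n^2 - 20*n + 16) - 224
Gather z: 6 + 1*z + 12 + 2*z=3*z + 18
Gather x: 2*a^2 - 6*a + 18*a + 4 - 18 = 2*a^2 + 12*a - 14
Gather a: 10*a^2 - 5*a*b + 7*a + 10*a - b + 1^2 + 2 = 10*a^2 + a*(17 - 5*b) - b + 3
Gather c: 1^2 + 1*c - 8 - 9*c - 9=-8*c - 16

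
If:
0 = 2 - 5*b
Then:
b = 2/5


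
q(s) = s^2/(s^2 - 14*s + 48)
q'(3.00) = 0.72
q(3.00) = 0.60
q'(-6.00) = -0.04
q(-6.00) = 0.21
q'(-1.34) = -0.03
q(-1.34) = 0.03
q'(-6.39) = -0.04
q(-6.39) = 0.23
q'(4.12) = 2.97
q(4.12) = 2.33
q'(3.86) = 2.06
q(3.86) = 1.68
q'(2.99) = 0.71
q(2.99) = 0.59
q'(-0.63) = -0.02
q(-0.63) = 0.01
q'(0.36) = 0.02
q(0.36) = 0.00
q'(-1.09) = -0.03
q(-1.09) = 0.02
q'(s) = s^2*(14 - 2*s)/(s^2 - 14*s + 48)^2 + 2*s/(s^2 - 14*s + 48) = 2*s*(s^2 - s*(s - 7) - 14*s + 48)/(s^2 - 14*s + 48)^2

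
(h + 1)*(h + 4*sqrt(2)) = h^2 + h + 4*sqrt(2)*h + 4*sqrt(2)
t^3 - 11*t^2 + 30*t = t*(t - 6)*(t - 5)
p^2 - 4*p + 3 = (p - 3)*(p - 1)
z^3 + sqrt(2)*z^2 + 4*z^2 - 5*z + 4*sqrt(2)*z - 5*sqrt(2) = (z - 1)*(z + 5)*(z + sqrt(2))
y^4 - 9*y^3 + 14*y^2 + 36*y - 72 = (y - 6)*(y - 3)*(y - 2)*(y + 2)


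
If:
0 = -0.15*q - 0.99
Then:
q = -6.60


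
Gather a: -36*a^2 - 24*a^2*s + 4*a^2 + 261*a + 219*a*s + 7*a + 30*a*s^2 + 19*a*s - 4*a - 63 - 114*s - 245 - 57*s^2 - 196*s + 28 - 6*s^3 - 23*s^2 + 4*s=a^2*(-24*s - 32) + a*(30*s^2 + 238*s + 264) - 6*s^3 - 80*s^2 - 306*s - 280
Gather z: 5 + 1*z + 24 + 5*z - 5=6*z + 24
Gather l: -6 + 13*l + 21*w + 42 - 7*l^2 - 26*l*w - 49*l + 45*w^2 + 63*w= -7*l^2 + l*(-26*w - 36) + 45*w^2 + 84*w + 36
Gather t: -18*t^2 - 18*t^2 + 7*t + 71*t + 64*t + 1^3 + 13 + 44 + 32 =-36*t^2 + 142*t + 90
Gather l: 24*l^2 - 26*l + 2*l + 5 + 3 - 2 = 24*l^2 - 24*l + 6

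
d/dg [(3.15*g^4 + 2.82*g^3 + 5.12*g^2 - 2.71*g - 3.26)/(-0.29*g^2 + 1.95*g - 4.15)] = (-1.827*g^5 + 17.6097*g^4 - 41.292*g^3 - 25.9109*g^2 - 44.3868*g + 17.6035)/(0.0841*g^4 - 1.131*g^3 + 6.2095*g^2 - 16.185*g + 17.2225)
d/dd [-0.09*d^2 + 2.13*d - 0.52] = 2.13 - 0.18*d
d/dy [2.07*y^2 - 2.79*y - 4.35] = 4.14*y - 2.79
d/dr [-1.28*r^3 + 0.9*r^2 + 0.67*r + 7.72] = -3.84*r^2 + 1.8*r + 0.67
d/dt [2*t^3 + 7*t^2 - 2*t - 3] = 6*t^2 + 14*t - 2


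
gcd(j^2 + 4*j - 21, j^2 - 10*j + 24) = 1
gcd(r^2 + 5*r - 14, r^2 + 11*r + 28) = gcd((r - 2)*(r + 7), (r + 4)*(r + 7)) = r + 7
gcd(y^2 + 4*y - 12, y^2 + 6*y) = y + 6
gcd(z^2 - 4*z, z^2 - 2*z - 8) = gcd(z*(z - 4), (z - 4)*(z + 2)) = z - 4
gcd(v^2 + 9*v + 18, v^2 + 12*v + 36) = v + 6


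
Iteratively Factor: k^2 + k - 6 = (k + 3)*(k - 2)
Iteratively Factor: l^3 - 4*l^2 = (l)*(l^2 - 4*l) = l^2*(l - 4)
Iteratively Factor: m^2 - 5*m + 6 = (m - 2)*(m - 3)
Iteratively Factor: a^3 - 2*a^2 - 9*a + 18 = (a - 3)*(a^2 + a - 6) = (a - 3)*(a - 2)*(a + 3)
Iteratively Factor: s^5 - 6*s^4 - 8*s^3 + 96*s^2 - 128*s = (s - 4)*(s^4 - 2*s^3 - 16*s^2 + 32*s) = (s - 4)*(s + 4)*(s^3 - 6*s^2 + 8*s) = (s - 4)*(s - 2)*(s + 4)*(s^2 - 4*s) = (s - 4)^2*(s - 2)*(s + 4)*(s)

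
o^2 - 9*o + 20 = (o - 5)*(o - 4)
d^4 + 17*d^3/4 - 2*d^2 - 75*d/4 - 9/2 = (d - 2)*(d + 1/4)*(d + 3)^2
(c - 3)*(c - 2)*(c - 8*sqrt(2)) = c^3 - 8*sqrt(2)*c^2 - 5*c^2 + 6*c + 40*sqrt(2)*c - 48*sqrt(2)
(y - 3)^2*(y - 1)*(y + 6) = y^4 - y^3 - 27*y^2 + 81*y - 54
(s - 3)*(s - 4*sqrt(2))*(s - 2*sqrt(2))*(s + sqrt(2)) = s^4 - 5*sqrt(2)*s^3 - 3*s^3 + 4*s^2 + 15*sqrt(2)*s^2 - 12*s + 16*sqrt(2)*s - 48*sqrt(2)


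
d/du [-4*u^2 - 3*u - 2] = -8*u - 3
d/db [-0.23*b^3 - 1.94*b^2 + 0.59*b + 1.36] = -0.69*b^2 - 3.88*b + 0.59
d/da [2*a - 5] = 2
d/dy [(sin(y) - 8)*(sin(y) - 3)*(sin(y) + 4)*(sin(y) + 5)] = 2*(2*sin(y)^3 - 3*sin(y)^2 - 55*sin(y) - 2)*cos(y)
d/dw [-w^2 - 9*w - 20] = -2*w - 9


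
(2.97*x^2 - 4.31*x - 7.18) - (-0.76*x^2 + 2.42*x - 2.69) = 3.73*x^2 - 6.73*x - 4.49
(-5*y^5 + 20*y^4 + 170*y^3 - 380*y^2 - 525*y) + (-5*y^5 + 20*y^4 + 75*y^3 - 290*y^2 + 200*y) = -10*y^5 + 40*y^4 + 245*y^3 - 670*y^2 - 325*y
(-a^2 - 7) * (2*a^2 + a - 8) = -2*a^4 - a^3 - 6*a^2 - 7*a + 56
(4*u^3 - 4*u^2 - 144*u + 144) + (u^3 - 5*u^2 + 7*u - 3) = 5*u^3 - 9*u^2 - 137*u + 141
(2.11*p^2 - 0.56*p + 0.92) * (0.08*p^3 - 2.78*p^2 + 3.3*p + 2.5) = 0.1688*p^5 - 5.9106*p^4 + 8.5934*p^3 + 0.8694*p^2 + 1.636*p + 2.3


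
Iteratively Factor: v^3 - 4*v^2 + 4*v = (v)*(v^2 - 4*v + 4) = v*(v - 2)*(v - 2)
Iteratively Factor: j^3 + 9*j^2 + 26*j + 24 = (j + 2)*(j^2 + 7*j + 12) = (j + 2)*(j + 4)*(j + 3)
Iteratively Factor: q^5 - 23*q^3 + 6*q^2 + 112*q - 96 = (q - 4)*(q^4 + 4*q^3 - 7*q^2 - 22*q + 24) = (q - 4)*(q + 4)*(q^3 - 7*q + 6) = (q - 4)*(q - 1)*(q + 4)*(q^2 + q - 6) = (q - 4)*(q - 1)*(q + 3)*(q + 4)*(q - 2)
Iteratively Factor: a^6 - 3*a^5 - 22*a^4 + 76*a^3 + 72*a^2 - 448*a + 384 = (a - 2)*(a^5 - a^4 - 24*a^3 + 28*a^2 + 128*a - 192) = (a - 2)*(a + 4)*(a^4 - 5*a^3 - 4*a^2 + 44*a - 48) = (a - 2)^2*(a + 4)*(a^3 - 3*a^2 - 10*a + 24) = (a - 2)^2*(a + 3)*(a + 4)*(a^2 - 6*a + 8) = (a - 4)*(a - 2)^2*(a + 3)*(a + 4)*(a - 2)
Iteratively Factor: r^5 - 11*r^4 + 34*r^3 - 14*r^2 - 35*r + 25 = (r - 5)*(r^4 - 6*r^3 + 4*r^2 + 6*r - 5) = (r - 5)*(r - 1)*(r^3 - 5*r^2 - r + 5) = (r - 5)^2*(r - 1)*(r^2 - 1) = (r - 5)^2*(r - 1)^2*(r + 1)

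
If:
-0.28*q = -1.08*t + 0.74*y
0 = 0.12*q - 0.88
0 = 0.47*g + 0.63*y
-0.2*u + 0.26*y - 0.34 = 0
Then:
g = -1.34042553191489*y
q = 7.33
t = 0.685185185185185*y + 1.90123456790123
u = 1.3*y - 1.7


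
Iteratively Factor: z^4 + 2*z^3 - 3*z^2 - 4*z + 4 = (z - 1)*(z^3 + 3*z^2 - 4) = (z - 1)^2*(z^2 + 4*z + 4) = (z - 1)^2*(z + 2)*(z + 2)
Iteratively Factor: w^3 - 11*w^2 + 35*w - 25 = (w - 5)*(w^2 - 6*w + 5) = (w - 5)^2*(w - 1)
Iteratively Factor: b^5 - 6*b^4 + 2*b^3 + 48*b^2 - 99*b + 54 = (b - 2)*(b^4 - 4*b^3 - 6*b^2 + 36*b - 27) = (b - 2)*(b - 1)*(b^3 - 3*b^2 - 9*b + 27) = (b - 3)*(b - 2)*(b - 1)*(b^2 - 9) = (b - 3)^2*(b - 2)*(b - 1)*(b + 3)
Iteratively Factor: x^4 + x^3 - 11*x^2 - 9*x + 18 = (x - 1)*(x^3 + 2*x^2 - 9*x - 18) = (x - 3)*(x - 1)*(x^2 + 5*x + 6) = (x - 3)*(x - 1)*(x + 2)*(x + 3)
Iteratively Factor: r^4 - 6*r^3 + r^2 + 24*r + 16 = (r + 1)*(r^3 - 7*r^2 + 8*r + 16) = (r - 4)*(r + 1)*(r^2 - 3*r - 4) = (r - 4)^2*(r + 1)*(r + 1)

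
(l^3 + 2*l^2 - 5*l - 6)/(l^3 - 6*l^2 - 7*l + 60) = (l^2 - l - 2)/(l^2 - 9*l + 20)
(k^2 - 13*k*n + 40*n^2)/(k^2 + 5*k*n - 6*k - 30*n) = (k^2 - 13*k*n + 40*n^2)/(k^2 + 5*k*n - 6*k - 30*n)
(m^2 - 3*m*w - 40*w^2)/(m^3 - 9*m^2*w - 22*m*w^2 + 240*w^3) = 1/(m - 6*w)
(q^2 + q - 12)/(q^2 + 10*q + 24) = (q - 3)/(q + 6)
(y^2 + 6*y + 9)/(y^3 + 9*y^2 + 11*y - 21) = (y + 3)/(y^2 + 6*y - 7)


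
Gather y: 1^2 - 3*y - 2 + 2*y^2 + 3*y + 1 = 2*y^2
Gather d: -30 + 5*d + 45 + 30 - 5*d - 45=0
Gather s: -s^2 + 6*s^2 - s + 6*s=5*s^2 + 5*s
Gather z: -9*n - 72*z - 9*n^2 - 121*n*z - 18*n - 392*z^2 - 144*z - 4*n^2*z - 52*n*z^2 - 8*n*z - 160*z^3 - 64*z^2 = -9*n^2 - 27*n - 160*z^3 + z^2*(-52*n - 456) + z*(-4*n^2 - 129*n - 216)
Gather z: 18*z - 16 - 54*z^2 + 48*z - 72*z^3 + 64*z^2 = -72*z^3 + 10*z^2 + 66*z - 16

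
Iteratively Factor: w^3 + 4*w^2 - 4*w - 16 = (w - 2)*(w^2 + 6*w + 8) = (w - 2)*(w + 2)*(w + 4)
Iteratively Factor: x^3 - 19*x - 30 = (x + 2)*(x^2 - 2*x - 15) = (x - 5)*(x + 2)*(x + 3)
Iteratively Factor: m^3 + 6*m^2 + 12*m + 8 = (m + 2)*(m^2 + 4*m + 4) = (m + 2)^2*(m + 2)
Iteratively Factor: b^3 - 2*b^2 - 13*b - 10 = (b + 2)*(b^2 - 4*b - 5) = (b + 1)*(b + 2)*(b - 5)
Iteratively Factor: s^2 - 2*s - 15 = (s - 5)*(s + 3)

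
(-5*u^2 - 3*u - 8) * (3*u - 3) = -15*u^3 + 6*u^2 - 15*u + 24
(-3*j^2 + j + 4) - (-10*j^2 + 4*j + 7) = 7*j^2 - 3*j - 3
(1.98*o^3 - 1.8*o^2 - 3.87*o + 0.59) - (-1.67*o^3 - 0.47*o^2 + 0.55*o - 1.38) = 3.65*o^3 - 1.33*o^2 - 4.42*o + 1.97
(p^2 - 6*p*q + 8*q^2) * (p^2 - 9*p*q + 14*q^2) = p^4 - 15*p^3*q + 76*p^2*q^2 - 156*p*q^3 + 112*q^4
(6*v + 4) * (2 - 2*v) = -12*v^2 + 4*v + 8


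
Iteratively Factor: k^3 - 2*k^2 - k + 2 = (k + 1)*(k^2 - 3*k + 2) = (k - 1)*(k + 1)*(k - 2)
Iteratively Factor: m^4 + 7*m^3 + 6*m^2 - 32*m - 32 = (m + 1)*(m^3 + 6*m^2 - 32) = (m + 1)*(m + 4)*(m^2 + 2*m - 8) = (m - 2)*(m + 1)*(m + 4)*(m + 4)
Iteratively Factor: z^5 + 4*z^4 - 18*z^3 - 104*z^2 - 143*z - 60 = (z + 4)*(z^4 - 18*z^2 - 32*z - 15) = (z + 1)*(z + 4)*(z^3 - z^2 - 17*z - 15) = (z + 1)*(z + 3)*(z + 4)*(z^2 - 4*z - 5) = (z + 1)^2*(z + 3)*(z + 4)*(z - 5)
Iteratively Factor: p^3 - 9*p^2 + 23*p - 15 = (p - 3)*(p^2 - 6*p + 5) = (p - 5)*(p - 3)*(p - 1)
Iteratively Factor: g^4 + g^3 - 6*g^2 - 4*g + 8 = (g - 1)*(g^3 + 2*g^2 - 4*g - 8) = (g - 2)*(g - 1)*(g^2 + 4*g + 4) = (g - 2)*(g - 1)*(g + 2)*(g + 2)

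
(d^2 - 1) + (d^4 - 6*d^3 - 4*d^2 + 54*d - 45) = d^4 - 6*d^3 - 3*d^2 + 54*d - 46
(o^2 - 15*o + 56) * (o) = o^3 - 15*o^2 + 56*o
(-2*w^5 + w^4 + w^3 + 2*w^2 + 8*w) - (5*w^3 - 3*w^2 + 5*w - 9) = -2*w^5 + w^4 - 4*w^3 + 5*w^2 + 3*w + 9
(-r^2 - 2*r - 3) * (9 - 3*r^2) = 3*r^4 + 6*r^3 - 18*r - 27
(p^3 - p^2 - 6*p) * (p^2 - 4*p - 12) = p^5 - 5*p^4 - 14*p^3 + 36*p^2 + 72*p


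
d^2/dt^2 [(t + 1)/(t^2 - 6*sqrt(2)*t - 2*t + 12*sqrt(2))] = 2*(4*(t + 1)*(-t + 1 + 3*sqrt(2))^2 + (-3*t + 1 + 6*sqrt(2))*(t^2 - 6*sqrt(2)*t - 2*t + 12*sqrt(2)))/(t^2 - 6*sqrt(2)*t - 2*t + 12*sqrt(2))^3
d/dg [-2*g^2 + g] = 1 - 4*g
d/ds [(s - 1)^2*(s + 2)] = 3*s^2 - 3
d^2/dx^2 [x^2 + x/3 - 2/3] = 2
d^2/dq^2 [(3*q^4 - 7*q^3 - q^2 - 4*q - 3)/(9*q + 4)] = 2*(729*q^4 + 297*q^3 - 468*q^2 - 336*q - 115)/(729*q^3 + 972*q^2 + 432*q + 64)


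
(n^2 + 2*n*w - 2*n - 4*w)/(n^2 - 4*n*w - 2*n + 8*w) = (-n - 2*w)/(-n + 4*w)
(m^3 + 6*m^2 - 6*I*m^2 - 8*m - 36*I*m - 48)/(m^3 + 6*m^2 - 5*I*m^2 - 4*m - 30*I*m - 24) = (m - 2*I)/(m - I)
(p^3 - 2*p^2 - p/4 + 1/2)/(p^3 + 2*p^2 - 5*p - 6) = (p^2 - 1/4)/(p^2 + 4*p + 3)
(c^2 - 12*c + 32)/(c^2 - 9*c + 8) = (c - 4)/(c - 1)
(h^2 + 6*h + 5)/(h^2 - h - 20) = (h^2 + 6*h + 5)/(h^2 - h - 20)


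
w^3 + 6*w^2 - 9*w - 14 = (w - 2)*(w + 1)*(w + 7)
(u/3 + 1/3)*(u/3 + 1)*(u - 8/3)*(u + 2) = u^4/9 + 10*u^3/27 - 5*u^2/9 - 70*u/27 - 16/9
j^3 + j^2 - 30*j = j*(j - 5)*(j + 6)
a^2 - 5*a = a*(a - 5)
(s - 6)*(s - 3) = s^2 - 9*s + 18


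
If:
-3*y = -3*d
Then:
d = y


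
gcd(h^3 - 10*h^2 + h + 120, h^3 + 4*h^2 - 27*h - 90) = h^2 - 2*h - 15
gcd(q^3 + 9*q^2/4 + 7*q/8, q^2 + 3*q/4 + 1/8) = q + 1/2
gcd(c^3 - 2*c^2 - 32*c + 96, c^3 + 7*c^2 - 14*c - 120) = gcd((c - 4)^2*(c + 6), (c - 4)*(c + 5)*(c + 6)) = c^2 + 2*c - 24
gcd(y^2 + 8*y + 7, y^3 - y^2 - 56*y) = y + 7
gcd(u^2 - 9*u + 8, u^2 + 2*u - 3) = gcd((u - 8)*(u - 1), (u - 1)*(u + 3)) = u - 1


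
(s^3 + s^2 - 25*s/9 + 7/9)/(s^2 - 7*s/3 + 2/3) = (3*s^2 + 4*s - 7)/(3*(s - 2))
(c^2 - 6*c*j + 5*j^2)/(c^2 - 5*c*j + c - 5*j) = (c - j)/(c + 1)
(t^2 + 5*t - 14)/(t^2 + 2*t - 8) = (t + 7)/(t + 4)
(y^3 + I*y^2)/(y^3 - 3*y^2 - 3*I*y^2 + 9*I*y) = y*(y + I)/(y^2 - 3*y - 3*I*y + 9*I)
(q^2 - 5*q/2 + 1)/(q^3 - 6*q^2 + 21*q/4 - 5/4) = 2*(q - 2)/(2*q^2 - 11*q + 5)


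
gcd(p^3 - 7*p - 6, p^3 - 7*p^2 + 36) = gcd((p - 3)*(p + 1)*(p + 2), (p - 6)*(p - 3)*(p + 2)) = p^2 - p - 6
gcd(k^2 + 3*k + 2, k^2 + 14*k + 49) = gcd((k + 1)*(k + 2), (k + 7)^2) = 1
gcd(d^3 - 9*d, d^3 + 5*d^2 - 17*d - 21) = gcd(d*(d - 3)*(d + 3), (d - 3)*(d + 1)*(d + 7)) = d - 3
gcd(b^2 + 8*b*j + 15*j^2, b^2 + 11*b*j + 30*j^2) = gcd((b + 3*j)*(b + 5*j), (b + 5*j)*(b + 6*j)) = b + 5*j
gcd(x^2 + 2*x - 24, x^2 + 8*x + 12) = x + 6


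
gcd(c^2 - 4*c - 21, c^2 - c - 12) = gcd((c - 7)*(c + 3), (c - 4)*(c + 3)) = c + 3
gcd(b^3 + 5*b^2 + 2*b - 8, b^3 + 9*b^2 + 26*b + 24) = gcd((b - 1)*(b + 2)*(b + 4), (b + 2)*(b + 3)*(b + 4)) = b^2 + 6*b + 8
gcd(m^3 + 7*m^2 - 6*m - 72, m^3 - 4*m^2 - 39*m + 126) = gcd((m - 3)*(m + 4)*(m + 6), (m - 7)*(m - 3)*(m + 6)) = m^2 + 3*m - 18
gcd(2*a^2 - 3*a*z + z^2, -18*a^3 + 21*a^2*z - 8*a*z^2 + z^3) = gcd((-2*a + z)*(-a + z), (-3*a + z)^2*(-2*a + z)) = -2*a + z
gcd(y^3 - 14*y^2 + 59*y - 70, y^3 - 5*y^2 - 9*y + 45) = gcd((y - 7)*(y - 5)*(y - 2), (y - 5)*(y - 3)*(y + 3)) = y - 5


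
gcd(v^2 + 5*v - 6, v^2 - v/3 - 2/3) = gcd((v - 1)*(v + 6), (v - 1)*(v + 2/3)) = v - 1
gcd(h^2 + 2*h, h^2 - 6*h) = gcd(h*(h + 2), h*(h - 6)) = h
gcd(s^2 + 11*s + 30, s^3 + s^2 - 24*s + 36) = s + 6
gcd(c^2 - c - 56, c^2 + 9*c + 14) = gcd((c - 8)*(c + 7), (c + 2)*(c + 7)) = c + 7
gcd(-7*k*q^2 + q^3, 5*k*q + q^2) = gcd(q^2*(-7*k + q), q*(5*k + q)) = q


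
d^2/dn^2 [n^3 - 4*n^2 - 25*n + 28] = 6*n - 8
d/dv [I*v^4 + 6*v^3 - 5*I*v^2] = 2*v*(2*I*v^2 + 9*v - 5*I)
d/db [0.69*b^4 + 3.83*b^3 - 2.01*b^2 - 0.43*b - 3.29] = 2.76*b^3 + 11.49*b^2 - 4.02*b - 0.43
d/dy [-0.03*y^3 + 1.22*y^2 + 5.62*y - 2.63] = -0.09*y^2 + 2.44*y + 5.62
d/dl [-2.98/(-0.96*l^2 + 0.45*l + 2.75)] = (1.341 - 5.7216*l)/(-0.96*l^2 + 0.45*l + 2.75)^2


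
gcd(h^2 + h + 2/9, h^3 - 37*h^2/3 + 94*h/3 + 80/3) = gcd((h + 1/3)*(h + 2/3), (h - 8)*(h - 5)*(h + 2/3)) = h + 2/3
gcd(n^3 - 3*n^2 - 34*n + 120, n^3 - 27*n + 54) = n + 6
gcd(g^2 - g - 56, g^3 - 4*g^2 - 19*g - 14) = 1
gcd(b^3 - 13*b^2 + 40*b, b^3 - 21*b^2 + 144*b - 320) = b^2 - 13*b + 40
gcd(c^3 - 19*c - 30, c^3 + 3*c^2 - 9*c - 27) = c + 3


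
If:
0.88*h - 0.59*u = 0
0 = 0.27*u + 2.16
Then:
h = -5.36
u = -8.00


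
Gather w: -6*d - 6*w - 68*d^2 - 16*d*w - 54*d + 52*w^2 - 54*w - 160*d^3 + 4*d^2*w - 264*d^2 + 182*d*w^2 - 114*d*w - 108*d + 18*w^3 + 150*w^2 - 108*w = -160*d^3 - 332*d^2 - 168*d + 18*w^3 + w^2*(182*d + 202) + w*(4*d^2 - 130*d - 168)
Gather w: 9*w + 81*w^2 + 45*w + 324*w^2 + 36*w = 405*w^2 + 90*w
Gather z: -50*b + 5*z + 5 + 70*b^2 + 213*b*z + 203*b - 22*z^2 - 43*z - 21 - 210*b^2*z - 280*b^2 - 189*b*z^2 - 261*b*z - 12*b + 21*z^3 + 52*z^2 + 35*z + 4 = -210*b^2 + 141*b + 21*z^3 + z^2*(30 - 189*b) + z*(-210*b^2 - 48*b - 3) - 12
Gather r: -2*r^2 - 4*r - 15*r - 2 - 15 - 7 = -2*r^2 - 19*r - 24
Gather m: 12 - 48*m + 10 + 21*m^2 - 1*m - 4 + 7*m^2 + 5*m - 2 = 28*m^2 - 44*m + 16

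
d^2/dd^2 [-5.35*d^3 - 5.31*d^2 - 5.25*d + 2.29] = -32.1*d - 10.62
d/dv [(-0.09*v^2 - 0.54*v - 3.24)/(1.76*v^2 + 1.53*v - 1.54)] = (0.8127*v^2 + 11.682*v + 5.7888)/(3.0976*v^4 + 5.3856*v^3 - 3.0799*v^2 - 4.7124*v + 2.3716)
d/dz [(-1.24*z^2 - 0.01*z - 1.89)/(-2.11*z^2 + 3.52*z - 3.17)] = (-4.3859*z^2 - 0.114199999999999*z + 6.6845)/(4.4521*z^4 - 14.8544*z^3 + 25.7678*z^2 - 22.3168*z + 10.0489)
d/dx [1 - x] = -1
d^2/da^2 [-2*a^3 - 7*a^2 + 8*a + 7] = -12*a - 14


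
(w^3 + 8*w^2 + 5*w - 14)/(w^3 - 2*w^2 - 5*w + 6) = (w + 7)/(w - 3)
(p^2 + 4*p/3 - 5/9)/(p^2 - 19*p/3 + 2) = (p + 5/3)/(p - 6)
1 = 1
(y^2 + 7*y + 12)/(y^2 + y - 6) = (y + 4)/(y - 2)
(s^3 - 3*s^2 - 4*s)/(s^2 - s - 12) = s*(s + 1)/(s + 3)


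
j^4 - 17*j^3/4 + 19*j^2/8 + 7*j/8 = j*(j - 7/2)*(j - 1)*(j + 1/4)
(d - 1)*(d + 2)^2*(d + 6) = d^4 + 9*d^3 + 18*d^2 - 4*d - 24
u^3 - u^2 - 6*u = u*(u - 3)*(u + 2)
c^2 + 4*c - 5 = (c - 1)*(c + 5)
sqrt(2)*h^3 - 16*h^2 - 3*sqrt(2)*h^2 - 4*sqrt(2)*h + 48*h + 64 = (h - 4)*(h - 8*sqrt(2))*(sqrt(2)*h + sqrt(2))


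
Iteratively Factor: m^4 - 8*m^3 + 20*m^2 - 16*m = (m - 2)*(m^3 - 6*m^2 + 8*m) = (m - 4)*(m - 2)*(m^2 - 2*m) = m*(m - 4)*(m - 2)*(m - 2)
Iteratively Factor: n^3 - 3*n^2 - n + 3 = (n + 1)*(n^2 - 4*n + 3) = (n - 1)*(n + 1)*(n - 3)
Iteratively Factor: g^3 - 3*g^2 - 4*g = (g - 4)*(g^2 + g) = g*(g - 4)*(g + 1)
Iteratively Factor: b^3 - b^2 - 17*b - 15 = (b - 5)*(b^2 + 4*b + 3) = (b - 5)*(b + 1)*(b + 3)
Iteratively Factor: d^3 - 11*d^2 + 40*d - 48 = (d - 4)*(d^2 - 7*d + 12) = (d - 4)*(d - 3)*(d - 4)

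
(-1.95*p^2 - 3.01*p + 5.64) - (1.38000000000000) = -1.95*p^2 - 3.01*p + 4.26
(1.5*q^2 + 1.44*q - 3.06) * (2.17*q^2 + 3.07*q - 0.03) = 3.255*q^4 + 7.7298*q^3 - 2.2644*q^2 - 9.4374*q + 0.0918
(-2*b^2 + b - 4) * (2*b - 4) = -4*b^3 + 10*b^2 - 12*b + 16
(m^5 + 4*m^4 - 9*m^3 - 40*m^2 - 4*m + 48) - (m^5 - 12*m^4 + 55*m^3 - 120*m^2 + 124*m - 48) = 16*m^4 - 64*m^3 + 80*m^2 - 128*m + 96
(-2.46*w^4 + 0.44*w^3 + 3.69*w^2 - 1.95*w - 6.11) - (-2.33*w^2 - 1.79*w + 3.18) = -2.46*w^4 + 0.44*w^3 + 6.02*w^2 - 0.16*w - 9.29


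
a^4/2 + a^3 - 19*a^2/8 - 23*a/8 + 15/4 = (a/2 + 1)*(a - 3/2)*(a - 1)*(a + 5/2)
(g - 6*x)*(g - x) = g^2 - 7*g*x + 6*x^2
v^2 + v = v*(v + 1)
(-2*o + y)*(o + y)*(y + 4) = -2*o^2*y - 8*o^2 - o*y^2 - 4*o*y + y^3 + 4*y^2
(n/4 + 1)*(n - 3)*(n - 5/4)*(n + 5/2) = n^4/4 + 9*n^3/16 - 111*n^2/32 - 145*n/32 + 75/8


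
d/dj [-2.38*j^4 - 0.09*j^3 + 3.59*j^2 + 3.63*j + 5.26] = -9.52*j^3 - 0.27*j^2 + 7.18*j + 3.63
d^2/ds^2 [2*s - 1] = 0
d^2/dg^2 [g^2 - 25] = 2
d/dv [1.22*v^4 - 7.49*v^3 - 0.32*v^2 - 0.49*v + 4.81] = 4.88*v^3 - 22.47*v^2 - 0.64*v - 0.49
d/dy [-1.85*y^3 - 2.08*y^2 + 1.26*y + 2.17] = -5.55*y^2 - 4.16*y + 1.26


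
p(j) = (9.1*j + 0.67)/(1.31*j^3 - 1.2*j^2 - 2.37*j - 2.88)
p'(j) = (9.1*j + 0.67)*(-3.93*j^2 + 2.4*j + 2.37)/(1.31*j^3 - 1.2*j^2 - 2.37*j - 2.88)^2 + 9.1/(1.31*j^3 - 1.2*j^2 - 2.37*j - 2.88) = (-23.842*j^3 + 8.2869*j^2 + 1.608*j - 24.6201)/(1.7161*j^6 - 3.144*j^5 - 4.7694*j^4 - 1.8576*j^3 + 12.5289*j^2 + 13.6512*j + 8.2944)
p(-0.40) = 1.35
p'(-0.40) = -4.60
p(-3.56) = 0.46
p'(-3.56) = 0.24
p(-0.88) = 2.80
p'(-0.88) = -0.49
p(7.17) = 0.16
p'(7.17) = -0.05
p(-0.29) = 0.85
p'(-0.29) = -4.40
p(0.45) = -1.17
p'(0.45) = -1.47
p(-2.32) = 1.01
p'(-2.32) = 0.77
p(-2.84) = 0.70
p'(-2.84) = 0.45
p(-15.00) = 0.03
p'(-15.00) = 0.00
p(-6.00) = 0.17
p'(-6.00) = 0.05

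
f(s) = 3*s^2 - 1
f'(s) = 6*s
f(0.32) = -0.69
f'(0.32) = 1.92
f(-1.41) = 4.96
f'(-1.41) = -8.46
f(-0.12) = -0.96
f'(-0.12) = -0.72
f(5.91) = 103.78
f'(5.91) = 35.46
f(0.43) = -0.45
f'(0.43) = 2.58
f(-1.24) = 3.61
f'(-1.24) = -7.44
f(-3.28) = 31.28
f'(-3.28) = -19.68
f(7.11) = 150.66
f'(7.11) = 42.66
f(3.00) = 26.00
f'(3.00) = 18.00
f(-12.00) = 431.00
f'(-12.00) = -72.00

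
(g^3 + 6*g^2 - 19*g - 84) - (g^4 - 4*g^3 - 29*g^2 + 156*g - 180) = -g^4 + 5*g^3 + 35*g^2 - 175*g + 96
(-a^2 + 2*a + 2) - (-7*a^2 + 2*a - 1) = 6*a^2 + 3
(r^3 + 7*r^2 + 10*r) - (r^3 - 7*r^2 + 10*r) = 14*r^2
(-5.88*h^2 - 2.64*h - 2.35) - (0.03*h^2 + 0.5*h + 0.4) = -5.91*h^2 - 3.14*h - 2.75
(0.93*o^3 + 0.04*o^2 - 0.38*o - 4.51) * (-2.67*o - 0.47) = -2.4831*o^4 - 0.5439*o^3 + 0.9958*o^2 + 12.2203*o + 2.1197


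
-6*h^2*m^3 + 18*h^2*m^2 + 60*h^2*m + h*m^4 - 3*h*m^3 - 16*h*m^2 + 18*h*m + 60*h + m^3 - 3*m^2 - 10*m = (-6*h + m)*(m - 5)*(m + 2)*(h*m + 1)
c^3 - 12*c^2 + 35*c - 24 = (c - 8)*(c - 3)*(c - 1)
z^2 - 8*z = z*(z - 8)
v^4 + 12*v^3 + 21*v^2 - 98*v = v*(v - 2)*(v + 7)^2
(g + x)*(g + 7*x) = g^2 + 8*g*x + 7*x^2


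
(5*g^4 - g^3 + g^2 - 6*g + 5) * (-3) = -15*g^4 + 3*g^3 - 3*g^2 + 18*g - 15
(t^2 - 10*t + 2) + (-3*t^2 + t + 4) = -2*t^2 - 9*t + 6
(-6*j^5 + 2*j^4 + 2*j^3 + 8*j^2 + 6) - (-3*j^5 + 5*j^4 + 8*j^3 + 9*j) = -3*j^5 - 3*j^4 - 6*j^3 + 8*j^2 - 9*j + 6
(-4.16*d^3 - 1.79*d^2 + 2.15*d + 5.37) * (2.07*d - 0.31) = -8.6112*d^4 - 2.4157*d^3 + 5.0054*d^2 + 10.4494*d - 1.6647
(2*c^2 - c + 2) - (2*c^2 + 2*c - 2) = 4 - 3*c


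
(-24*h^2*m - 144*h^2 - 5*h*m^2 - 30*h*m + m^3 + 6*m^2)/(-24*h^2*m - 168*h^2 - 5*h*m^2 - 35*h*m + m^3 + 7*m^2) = (m + 6)/(m + 7)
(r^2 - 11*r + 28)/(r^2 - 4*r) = (r - 7)/r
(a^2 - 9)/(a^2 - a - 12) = (a - 3)/(a - 4)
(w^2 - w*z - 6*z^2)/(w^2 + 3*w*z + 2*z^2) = (w - 3*z)/(w + z)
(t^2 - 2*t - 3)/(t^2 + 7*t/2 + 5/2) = 2*(t - 3)/(2*t + 5)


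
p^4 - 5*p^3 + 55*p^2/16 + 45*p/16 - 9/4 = (p - 4)*(p - 1)*(p - 3/4)*(p + 3/4)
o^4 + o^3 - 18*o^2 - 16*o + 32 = (o - 4)*(o - 1)*(o + 2)*(o + 4)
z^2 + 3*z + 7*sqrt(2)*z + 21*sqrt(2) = (z + 3)*(z + 7*sqrt(2))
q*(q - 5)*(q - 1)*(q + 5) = q^4 - q^3 - 25*q^2 + 25*q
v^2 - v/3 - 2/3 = (v - 1)*(v + 2/3)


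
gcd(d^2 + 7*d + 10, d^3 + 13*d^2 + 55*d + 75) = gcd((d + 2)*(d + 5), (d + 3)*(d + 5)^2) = d + 5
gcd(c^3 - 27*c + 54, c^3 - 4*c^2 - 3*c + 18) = c^2 - 6*c + 9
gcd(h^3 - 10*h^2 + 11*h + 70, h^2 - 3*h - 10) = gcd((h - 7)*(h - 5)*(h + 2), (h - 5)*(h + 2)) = h^2 - 3*h - 10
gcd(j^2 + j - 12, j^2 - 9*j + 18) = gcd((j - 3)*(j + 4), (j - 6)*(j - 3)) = j - 3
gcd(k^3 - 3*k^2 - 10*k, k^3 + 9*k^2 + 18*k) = k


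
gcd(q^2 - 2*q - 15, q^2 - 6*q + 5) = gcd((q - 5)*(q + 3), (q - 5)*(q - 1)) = q - 5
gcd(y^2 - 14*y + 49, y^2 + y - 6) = 1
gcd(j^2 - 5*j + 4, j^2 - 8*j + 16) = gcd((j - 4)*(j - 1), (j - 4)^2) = j - 4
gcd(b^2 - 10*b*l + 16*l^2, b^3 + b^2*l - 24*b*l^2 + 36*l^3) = b - 2*l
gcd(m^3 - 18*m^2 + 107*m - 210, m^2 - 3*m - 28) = m - 7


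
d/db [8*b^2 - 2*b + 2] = 16*b - 2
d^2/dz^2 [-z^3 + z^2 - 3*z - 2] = 2 - 6*z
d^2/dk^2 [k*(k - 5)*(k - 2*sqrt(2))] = 6*k - 10 - 4*sqrt(2)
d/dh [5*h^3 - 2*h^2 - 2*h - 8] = 15*h^2 - 4*h - 2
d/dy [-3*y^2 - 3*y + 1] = -6*y - 3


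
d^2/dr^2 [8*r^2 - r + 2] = 16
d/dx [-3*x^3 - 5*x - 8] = -9*x^2 - 5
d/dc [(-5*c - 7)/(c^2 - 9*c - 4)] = (5*c^2 + 14*c - 43)/(c^4 - 18*c^3 + 73*c^2 + 72*c + 16)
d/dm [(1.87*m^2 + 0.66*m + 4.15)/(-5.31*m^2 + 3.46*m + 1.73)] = (9.9748*m^2 + 50.5432*m - 13.2172)/(28.1961*m^4 - 36.7452*m^3 - 6.401*m^2 + 11.9716*m + 2.9929)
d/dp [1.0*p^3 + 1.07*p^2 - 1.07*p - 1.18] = 3.0*p^2 + 2.14*p - 1.07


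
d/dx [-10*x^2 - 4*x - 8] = -20*x - 4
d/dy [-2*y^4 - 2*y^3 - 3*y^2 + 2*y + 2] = -8*y^3 - 6*y^2 - 6*y + 2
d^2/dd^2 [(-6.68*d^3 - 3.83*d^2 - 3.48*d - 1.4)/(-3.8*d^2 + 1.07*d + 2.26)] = (1.13686837721616e-13*d^5 - 5.6843418860808e-14*d^4 + 261.679504*d^3 + 415.569696*d^2 + 349.875648*d + 49.545664)/(54.872*d^6 - 46.3524*d^5 - 84.85134*d^4 + 53.909917*d^3 + 50.464218*d^2 - 16.395396*d - 11.543176)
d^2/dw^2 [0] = 0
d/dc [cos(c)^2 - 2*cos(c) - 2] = 2*(1 - cos(c))*sin(c)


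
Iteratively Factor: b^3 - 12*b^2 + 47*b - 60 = (b - 5)*(b^2 - 7*b + 12) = (b - 5)*(b - 3)*(b - 4)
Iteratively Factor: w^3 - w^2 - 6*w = (w)*(w^2 - w - 6) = w*(w + 2)*(w - 3)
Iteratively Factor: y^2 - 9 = (y + 3)*(y - 3)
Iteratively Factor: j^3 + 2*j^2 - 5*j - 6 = (j + 3)*(j^2 - j - 2) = (j + 1)*(j + 3)*(j - 2)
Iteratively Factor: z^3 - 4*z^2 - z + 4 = (z - 4)*(z^2 - 1) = (z - 4)*(z - 1)*(z + 1)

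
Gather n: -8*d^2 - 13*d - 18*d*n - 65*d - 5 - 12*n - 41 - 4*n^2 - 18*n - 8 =-8*d^2 - 78*d - 4*n^2 + n*(-18*d - 30) - 54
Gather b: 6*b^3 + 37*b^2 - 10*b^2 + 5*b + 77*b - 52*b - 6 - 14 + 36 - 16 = 6*b^3 + 27*b^2 + 30*b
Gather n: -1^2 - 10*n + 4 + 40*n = 30*n + 3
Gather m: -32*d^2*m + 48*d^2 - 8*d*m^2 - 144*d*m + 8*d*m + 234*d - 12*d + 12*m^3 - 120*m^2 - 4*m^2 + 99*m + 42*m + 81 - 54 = 48*d^2 + 222*d + 12*m^3 + m^2*(-8*d - 124) + m*(-32*d^2 - 136*d + 141) + 27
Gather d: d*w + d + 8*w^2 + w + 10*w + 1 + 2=d*(w + 1) + 8*w^2 + 11*w + 3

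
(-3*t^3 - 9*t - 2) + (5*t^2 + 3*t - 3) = -3*t^3 + 5*t^2 - 6*t - 5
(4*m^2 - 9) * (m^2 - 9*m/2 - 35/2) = 4*m^4 - 18*m^3 - 79*m^2 + 81*m/2 + 315/2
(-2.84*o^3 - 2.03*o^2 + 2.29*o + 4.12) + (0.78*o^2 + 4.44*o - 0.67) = -2.84*o^3 - 1.25*o^2 + 6.73*o + 3.45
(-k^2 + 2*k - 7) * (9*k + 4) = -9*k^3 + 14*k^2 - 55*k - 28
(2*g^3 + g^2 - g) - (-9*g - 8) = 2*g^3 + g^2 + 8*g + 8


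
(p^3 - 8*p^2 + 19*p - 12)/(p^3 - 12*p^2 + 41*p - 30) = (p^2 - 7*p + 12)/(p^2 - 11*p + 30)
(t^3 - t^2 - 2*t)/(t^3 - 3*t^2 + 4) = t/(t - 2)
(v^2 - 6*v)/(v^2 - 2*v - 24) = v/(v + 4)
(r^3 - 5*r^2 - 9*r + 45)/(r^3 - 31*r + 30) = (r^2 - 9)/(r^2 + 5*r - 6)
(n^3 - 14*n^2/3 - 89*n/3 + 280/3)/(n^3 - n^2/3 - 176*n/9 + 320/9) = 3*(n - 7)/(3*n - 8)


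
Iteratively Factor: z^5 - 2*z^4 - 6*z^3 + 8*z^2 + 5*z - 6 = (z + 2)*(z^4 - 4*z^3 + 2*z^2 + 4*z - 3) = (z - 3)*(z + 2)*(z^3 - z^2 - z + 1) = (z - 3)*(z - 1)*(z + 2)*(z^2 - 1) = (z - 3)*(z - 1)*(z + 1)*(z + 2)*(z - 1)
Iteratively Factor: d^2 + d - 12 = (d - 3)*(d + 4)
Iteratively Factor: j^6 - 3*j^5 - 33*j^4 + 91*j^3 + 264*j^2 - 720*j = (j + 4)*(j^5 - 7*j^4 - 5*j^3 + 111*j^2 - 180*j) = j*(j + 4)*(j^4 - 7*j^3 - 5*j^2 + 111*j - 180) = j*(j + 4)^2*(j^3 - 11*j^2 + 39*j - 45) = j*(j - 3)*(j + 4)^2*(j^2 - 8*j + 15) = j*(j - 5)*(j - 3)*(j + 4)^2*(j - 3)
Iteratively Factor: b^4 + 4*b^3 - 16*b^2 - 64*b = (b + 4)*(b^3 - 16*b) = b*(b + 4)*(b^2 - 16) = b*(b + 4)^2*(b - 4)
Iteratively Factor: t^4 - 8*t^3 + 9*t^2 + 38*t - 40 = (t + 2)*(t^3 - 10*t^2 + 29*t - 20) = (t - 4)*(t + 2)*(t^2 - 6*t + 5) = (t - 5)*(t - 4)*(t + 2)*(t - 1)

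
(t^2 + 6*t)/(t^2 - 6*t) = (t + 6)/(t - 6)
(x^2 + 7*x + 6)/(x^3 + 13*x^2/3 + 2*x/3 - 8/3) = 3*(x + 6)/(3*x^2 + 10*x - 8)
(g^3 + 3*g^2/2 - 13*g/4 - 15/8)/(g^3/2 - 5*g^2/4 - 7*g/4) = (-8*g^3 - 12*g^2 + 26*g + 15)/(2*g*(-2*g^2 + 5*g + 7))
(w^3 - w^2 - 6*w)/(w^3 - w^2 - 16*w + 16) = w*(w^2 - w - 6)/(w^3 - w^2 - 16*w + 16)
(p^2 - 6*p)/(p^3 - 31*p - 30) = p/(p^2 + 6*p + 5)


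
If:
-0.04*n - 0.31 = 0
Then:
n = -7.75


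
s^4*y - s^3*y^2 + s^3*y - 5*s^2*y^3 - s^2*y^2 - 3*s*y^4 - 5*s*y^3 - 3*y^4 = (s - 3*y)*(s + y)^2*(s*y + y)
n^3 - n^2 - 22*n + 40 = (n - 4)*(n - 2)*(n + 5)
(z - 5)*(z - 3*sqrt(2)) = z^2 - 5*z - 3*sqrt(2)*z + 15*sqrt(2)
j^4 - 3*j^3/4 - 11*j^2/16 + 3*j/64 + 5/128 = (j - 5/4)*(j - 1/4)*(j + 1/4)*(j + 1/2)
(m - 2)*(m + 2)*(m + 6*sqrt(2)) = m^3 + 6*sqrt(2)*m^2 - 4*m - 24*sqrt(2)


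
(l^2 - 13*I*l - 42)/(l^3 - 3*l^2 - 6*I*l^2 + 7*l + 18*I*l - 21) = (l - 6*I)/(l^2 + l*(-3 + I) - 3*I)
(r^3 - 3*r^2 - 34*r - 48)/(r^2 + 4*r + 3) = (r^2 - 6*r - 16)/(r + 1)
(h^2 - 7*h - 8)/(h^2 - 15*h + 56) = (h + 1)/(h - 7)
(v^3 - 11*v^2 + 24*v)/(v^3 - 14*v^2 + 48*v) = (v - 3)/(v - 6)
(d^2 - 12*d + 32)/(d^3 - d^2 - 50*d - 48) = (d - 4)/(d^2 + 7*d + 6)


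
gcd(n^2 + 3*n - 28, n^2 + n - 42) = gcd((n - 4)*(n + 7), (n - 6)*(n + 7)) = n + 7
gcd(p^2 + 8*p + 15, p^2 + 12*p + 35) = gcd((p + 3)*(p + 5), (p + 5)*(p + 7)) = p + 5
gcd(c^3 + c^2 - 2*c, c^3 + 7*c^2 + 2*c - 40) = 1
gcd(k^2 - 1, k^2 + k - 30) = 1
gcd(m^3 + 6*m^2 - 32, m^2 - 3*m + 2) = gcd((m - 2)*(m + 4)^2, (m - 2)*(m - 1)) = m - 2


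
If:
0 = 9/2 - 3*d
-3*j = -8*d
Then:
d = 3/2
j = 4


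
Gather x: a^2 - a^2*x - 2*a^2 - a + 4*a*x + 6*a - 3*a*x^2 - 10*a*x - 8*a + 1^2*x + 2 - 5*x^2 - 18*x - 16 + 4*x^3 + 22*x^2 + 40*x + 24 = -a^2 - 3*a + 4*x^3 + x^2*(17 - 3*a) + x*(-a^2 - 6*a + 23) + 10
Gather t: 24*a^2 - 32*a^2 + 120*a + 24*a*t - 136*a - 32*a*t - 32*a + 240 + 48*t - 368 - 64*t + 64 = -8*a^2 - 48*a + t*(-8*a - 16) - 64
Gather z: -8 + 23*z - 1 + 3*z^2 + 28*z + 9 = 3*z^2 + 51*z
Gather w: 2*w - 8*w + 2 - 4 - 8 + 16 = 6 - 6*w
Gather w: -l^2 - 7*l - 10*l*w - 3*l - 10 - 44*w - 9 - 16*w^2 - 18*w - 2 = -l^2 - 10*l - 16*w^2 + w*(-10*l - 62) - 21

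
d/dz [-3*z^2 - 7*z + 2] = -6*z - 7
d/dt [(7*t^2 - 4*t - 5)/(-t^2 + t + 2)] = 3*(t^2 + 6*t - 1)/(t^4 - 2*t^3 - 3*t^2 + 4*t + 4)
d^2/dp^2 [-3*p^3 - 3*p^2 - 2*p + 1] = -18*p - 6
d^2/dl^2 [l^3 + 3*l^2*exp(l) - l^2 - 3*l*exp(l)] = 3*l^2*exp(l) + 9*l*exp(l) + 6*l - 2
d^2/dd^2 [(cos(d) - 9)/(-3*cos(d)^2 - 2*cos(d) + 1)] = (81*(1 - cos(2*d))^2*cos(d)/4 - 165*(1 - cos(2*d))^2/2 + 163*cos(d) - 158*cos(2*d) - 45*cos(3*d)/2 - 9*cos(5*d)/2 + 294)/((cos(d) + 1)^3*(3*cos(d) - 1)^3)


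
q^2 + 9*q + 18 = (q + 3)*(q + 6)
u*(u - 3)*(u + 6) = u^3 + 3*u^2 - 18*u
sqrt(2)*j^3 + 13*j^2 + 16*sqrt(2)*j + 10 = (j + sqrt(2))*(j + 5*sqrt(2))*(sqrt(2)*j + 1)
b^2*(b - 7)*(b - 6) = b^4 - 13*b^3 + 42*b^2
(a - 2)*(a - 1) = a^2 - 3*a + 2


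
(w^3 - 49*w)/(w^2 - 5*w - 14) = w*(w + 7)/(w + 2)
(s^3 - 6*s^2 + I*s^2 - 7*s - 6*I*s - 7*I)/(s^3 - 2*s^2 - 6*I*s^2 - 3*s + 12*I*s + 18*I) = (s^2 + s*(-7 + I) - 7*I)/(s^2 + s*(-3 - 6*I) + 18*I)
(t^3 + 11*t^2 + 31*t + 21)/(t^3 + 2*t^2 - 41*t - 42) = (t + 3)/(t - 6)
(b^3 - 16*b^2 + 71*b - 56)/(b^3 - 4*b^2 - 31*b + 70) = (b^2 - 9*b + 8)/(b^2 + 3*b - 10)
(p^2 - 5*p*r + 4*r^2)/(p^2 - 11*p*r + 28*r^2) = (p - r)/(p - 7*r)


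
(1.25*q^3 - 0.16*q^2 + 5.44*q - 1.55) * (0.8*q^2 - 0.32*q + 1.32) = 1.0*q^5 - 0.528*q^4 + 6.0532*q^3 - 3.192*q^2 + 7.6768*q - 2.046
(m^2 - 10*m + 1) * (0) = 0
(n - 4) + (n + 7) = 2*n + 3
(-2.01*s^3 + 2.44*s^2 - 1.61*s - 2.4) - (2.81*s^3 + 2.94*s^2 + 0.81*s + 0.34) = -4.82*s^3 - 0.5*s^2 - 2.42*s - 2.74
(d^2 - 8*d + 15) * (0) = 0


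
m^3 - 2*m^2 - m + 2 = (m - 2)*(m - 1)*(m + 1)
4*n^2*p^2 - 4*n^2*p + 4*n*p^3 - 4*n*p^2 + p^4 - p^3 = p*(2*n + p)^2*(p - 1)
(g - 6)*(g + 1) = g^2 - 5*g - 6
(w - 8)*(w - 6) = w^2 - 14*w + 48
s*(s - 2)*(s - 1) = s^3 - 3*s^2 + 2*s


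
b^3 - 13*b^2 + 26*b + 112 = (b - 8)*(b - 7)*(b + 2)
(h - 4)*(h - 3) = h^2 - 7*h + 12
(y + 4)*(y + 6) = y^2 + 10*y + 24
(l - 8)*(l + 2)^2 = l^3 - 4*l^2 - 28*l - 32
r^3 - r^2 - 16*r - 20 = (r - 5)*(r + 2)^2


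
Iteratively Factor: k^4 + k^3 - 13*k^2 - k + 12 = (k + 4)*(k^3 - 3*k^2 - k + 3) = (k - 3)*(k + 4)*(k^2 - 1) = (k - 3)*(k + 1)*(k + 4)*(k - 1)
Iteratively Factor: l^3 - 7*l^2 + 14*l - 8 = (l - 1)*(l^2 - 6*l + 8) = (l - 2)*(l - 1)*(l - 4)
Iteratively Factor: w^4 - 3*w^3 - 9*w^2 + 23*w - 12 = (w - 4)*(w^3 + w^2 - 5*w + 3) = (w - 4)*(w + 3)*(w^2 - 2*w + 1) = (w - 4)*(w - 1)*(w + 3)*(w - 1)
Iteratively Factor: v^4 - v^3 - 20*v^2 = (v)*(v^3 - v^2 - 20*v) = v^2*(v^2 - v - 20) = v^2*(v - 5)*(v + 4)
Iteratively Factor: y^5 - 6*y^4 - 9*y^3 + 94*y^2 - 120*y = (y - 3)*(y^4 - 3*y^3 - 18*y^2 + 40*y) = (y - 3)*(y - 2)*(y^3 - y^2 - 20*y) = y*(y - 3)*(y - 2)*(y^2 - y - 20) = y*(y - 3)*(y - 2)*(y + 4)*(y - 5)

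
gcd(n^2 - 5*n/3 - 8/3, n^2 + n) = n + 1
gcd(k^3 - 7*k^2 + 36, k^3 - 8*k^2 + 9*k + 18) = k^2 - 9*k + 18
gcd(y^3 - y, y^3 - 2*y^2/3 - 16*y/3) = y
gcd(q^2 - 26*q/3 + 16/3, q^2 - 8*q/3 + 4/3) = q - 2/3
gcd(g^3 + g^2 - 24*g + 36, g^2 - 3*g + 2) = g - 2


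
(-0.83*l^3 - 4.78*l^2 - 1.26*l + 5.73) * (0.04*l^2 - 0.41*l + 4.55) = -0.0332*l^5 + 0.1491*l^4 - 1.8671*l^3 - 21.0032*l^2 - 8.0823*l + 26.0715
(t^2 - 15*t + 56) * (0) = 0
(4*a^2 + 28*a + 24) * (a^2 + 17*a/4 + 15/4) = 4*a^4 + 45*a^3 + 158*a^2 + 207*a + 90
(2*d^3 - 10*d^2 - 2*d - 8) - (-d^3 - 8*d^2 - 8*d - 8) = 3*d^3 - 2*d^2 + 6*d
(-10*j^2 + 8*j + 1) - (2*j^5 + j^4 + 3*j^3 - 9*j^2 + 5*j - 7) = -2*j^5 - j^4 - 3*j^3 - j^2 + 3*j + 8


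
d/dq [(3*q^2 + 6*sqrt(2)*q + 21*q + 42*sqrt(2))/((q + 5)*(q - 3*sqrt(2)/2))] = 3*(-7*sqrt(2)*q^2 - 4*q^2 - 86*sqrt(2)*q - 245*sqrt(2) + 24)/(2*q^4 - 6*sqrt(2)*q^3 + 20*q^3 - 60*sqrt(2)*q^2 + 59*q^2 - 150*sqrt(2)*q + 90*q + 225)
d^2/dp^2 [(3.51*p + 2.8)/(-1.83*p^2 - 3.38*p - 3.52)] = (-(3.51*p + 2.8)*(3.66*p + 3.38)*(7.32*p + 6.76) + (38.5398*p + 33.9756)*(1.83*p^2 + 3.38*p + 3.52))/(1.83*p^2 + 3.38*p + 3.52)^3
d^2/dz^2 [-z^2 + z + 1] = -2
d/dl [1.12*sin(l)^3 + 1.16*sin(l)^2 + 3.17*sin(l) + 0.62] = (3.36*sin(l)^2 + 2.32*sin(l) + 3.17)*cos(l)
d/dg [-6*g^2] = -12*g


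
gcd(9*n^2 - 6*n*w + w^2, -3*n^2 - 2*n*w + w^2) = -3*n + w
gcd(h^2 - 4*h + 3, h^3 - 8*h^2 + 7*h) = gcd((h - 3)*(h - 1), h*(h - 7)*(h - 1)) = h - 1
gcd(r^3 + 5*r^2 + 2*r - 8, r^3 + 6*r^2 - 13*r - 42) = r + 2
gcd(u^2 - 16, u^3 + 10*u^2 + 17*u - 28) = u + 4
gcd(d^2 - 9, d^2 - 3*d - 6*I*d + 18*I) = d - 3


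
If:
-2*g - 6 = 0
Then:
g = -3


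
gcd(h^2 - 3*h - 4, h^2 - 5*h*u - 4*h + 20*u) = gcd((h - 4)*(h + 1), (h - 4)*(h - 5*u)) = h - 4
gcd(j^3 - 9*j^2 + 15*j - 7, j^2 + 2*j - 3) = j - 1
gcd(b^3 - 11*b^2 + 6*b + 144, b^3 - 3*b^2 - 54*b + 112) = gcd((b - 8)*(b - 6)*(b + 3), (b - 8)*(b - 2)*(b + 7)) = b - 8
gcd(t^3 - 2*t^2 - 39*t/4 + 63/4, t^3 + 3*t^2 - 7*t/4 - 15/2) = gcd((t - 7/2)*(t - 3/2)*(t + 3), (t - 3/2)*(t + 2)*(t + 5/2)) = t - 3/2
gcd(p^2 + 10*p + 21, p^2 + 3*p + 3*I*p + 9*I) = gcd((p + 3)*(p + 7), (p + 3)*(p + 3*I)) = p + 3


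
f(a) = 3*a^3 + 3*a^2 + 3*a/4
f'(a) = 9*a^2 + 6*a + 3/4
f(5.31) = 537.73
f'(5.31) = 286.37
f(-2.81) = -44.98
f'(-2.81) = 54.95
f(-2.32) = -23.05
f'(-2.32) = 35.27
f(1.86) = 31.08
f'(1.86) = 43.05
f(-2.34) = -23.77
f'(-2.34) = 35.99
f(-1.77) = -8.56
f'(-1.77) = 18.33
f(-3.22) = -71.47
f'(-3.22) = 74.75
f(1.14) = 9.20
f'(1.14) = 19.29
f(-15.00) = -9461.25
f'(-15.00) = 1935.75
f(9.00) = 2436.75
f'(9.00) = 783.75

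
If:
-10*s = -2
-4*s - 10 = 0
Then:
No Solution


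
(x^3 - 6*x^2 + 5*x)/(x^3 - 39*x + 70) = x*(x - 1)/(x^2 + 5*x - 14)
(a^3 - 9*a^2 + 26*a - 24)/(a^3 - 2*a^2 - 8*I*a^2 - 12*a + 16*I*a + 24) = (a^2 - 7*a + 12)/(a^2 - 8*I*a - 12)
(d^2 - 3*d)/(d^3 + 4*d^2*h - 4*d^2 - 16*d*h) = (d - 3)/(d^2 + 4*d*h - 4*d - 16*h)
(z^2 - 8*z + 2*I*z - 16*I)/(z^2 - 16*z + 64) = (z + 2*I)/(z - 8)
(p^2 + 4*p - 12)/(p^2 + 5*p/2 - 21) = 2*(p - 2)/(2*p - 7)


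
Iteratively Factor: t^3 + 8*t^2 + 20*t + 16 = (t + 4)*(t^2 + 4*t + 4) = (t + 2)*(t + 4)*(t + 2)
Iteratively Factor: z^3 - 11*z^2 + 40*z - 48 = (z - 3)*(z^2 - 8*z + 16) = (z - 4)*(z - 3)*(z - 4)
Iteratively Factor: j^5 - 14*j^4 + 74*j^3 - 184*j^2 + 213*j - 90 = (j - 5)*(j^4 - 9*j^3 + 29*j^2 - 39*j + 18) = (j - 5)*(j - 3)*(j^3 - 6*j^2 + 11*j - 6) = (j - 5)*(j - 3)^2*(j^2 - 3*j + 2) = (j - 5)*(j - 3)^2*(j - 1)*(j - 2)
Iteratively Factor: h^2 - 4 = (h + 2)*(h - 2)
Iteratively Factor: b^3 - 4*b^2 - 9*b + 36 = (b - 3)*(b^2 - b - 12) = (b - 3)*(b + 3)*(b - 4)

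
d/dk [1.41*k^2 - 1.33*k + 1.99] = 2.82*k - 1.33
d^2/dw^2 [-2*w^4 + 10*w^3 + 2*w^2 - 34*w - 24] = -24*w^2 + 60*w + 4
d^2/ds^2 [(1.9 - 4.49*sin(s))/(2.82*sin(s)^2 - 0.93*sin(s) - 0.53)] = (-35.706276*sin(s)^5 + 48.662766*sin(s)^4 + 16.199208*sin(s)^3 - 75.441969*sin(s)^2 + 67.964413*sin(s) - 13.392342)/(-2.82*sin(s)^2 + 0.93*sin(s) + 0.53)^3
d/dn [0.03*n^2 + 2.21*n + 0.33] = 0.06*n + 2.21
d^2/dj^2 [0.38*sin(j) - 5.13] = -0.38*sin(j)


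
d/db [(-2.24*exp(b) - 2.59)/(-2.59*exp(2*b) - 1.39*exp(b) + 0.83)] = (-(2.24*exp(b) + 2.59)*(5.18*exp(b) + 1.39) + 5.8016*exp(2*b) + 3.1136*exp(b) - 1.8592)*exp(b)/(2.59*exp(2*b) + 1.39*exp(b) - 0.83)^2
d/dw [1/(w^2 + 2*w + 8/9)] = 162*(-w - 1)/(9*w^2 + 18*w + 8)^2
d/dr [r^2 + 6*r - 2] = 2*r + 6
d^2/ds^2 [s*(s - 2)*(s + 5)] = 6*s + 6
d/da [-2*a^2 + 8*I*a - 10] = -4*a + 8*I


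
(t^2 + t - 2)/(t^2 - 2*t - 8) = (t - 1)/(t - 4)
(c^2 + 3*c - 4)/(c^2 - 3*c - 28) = (c - 1)/(c - 7)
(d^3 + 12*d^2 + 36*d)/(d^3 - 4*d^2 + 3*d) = (d^2 + 12*d + 36)/(d^2 - 4*d + 3)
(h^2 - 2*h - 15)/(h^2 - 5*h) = (h + 3)/h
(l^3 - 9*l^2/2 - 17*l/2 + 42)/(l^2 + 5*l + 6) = (l^2 - 15*l/2 + 14)/(l + 2)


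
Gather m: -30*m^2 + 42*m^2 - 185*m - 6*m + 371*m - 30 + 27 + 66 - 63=12*m^2 + 180*m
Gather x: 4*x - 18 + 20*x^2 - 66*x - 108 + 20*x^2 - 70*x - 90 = 40*x^2 - 132*x - 216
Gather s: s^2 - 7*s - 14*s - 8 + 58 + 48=s^2 - 21*s + 98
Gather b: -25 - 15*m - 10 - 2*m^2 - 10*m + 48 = -2*m^2 - 25*m + 13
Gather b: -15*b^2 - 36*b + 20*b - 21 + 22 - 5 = -15*b^2 - 16*b - 4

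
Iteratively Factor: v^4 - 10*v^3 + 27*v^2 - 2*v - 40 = (v - 5)*(v^3 - 5*v^2 + 2*v + 8) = (v - 5)*(v + 1)*(v^2 - 6*v + 8) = (v - 5)*(v - 4)*(v + 1)*(v - 2)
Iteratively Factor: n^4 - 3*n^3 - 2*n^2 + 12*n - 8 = (n - 2)*(n^3 - n^2 - 4*n + 4) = (n - 2)^2*(n^2 + n - 2) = (n - 2)^2*(n - 1)*(n + 2)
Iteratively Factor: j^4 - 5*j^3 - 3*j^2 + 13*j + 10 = (j + 1)*(j^3 - 6*j^2 + 3*j + 10) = (j - 2)*(j + 1)*(j^2 - 4*j - 5) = (j - 2)*(j + 1)^2*(j - 5)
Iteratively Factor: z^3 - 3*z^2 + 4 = (z + 1)*(z^2 - 4*z + 4) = (z - 2)*(z + 1)*(z - 2)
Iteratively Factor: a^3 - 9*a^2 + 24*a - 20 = (a - 2)*(a^2 - 7*a + 10) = (a - 5)*(a - 2)*(a - 2)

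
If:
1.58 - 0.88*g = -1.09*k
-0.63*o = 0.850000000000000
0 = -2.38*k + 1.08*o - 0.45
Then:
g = 0.80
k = -0.80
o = -1.35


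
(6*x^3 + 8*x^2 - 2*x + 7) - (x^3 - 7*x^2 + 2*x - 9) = 5*x^3 + 15*x^2 - 4*x + 16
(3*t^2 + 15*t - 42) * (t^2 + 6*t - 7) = 3*t^4 + 33*t^3 + 27*t^2 - 357*t + 294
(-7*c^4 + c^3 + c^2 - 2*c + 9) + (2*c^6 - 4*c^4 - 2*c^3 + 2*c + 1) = 2*c^6 - 11*c^4 - c^3 + c^2 + 10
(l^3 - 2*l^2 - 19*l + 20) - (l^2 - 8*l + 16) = l^3 - 3*l^2 - 11*l + 4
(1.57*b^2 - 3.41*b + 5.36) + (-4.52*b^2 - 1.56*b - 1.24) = -2.95*b^2 - 4.97*b + 4.12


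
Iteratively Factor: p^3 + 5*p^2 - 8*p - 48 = (p + 4)*(p^2 + p - 12) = (p + 4)^2*(p - 3)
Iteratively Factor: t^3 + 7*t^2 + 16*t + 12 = (t + 3)*(t^2 + 4*t + 4) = (t + 2)*(t + 3)*(t + 2)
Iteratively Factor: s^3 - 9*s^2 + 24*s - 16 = (s - 1)*(s^2 - 8*s + 16) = (s - 4)*(s - 1)*(s - 4)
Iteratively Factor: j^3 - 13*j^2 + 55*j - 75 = (j - 5)*(j^2 - 8*j + 15) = (j - 5)^2*(j - 3)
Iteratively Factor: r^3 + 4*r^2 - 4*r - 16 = (r - 2)*(r^2 + 6*r + 8) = (r - 2)*(r + 4)*(r + 2)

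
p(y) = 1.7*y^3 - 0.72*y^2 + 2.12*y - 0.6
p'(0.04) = 2.07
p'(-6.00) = 194.36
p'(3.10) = 46.67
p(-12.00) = -3067.32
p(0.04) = -0.52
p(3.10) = 49.70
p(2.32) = 21.67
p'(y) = 5.1*y^2 - 1.44*y + 2.12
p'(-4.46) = 109.99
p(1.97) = 13.78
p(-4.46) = -175.20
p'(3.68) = 65.89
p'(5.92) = 172.33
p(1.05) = 2.80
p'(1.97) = 19.08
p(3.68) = 82.17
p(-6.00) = -406.44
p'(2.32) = 26.23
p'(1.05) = 6.23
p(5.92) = 339.42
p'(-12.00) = 753.80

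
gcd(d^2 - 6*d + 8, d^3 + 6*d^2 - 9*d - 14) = d - 2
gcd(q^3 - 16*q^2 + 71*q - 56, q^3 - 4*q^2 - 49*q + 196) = q - 7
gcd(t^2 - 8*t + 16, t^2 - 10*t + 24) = t - 4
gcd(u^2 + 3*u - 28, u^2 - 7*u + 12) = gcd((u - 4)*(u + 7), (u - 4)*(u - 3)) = u - 4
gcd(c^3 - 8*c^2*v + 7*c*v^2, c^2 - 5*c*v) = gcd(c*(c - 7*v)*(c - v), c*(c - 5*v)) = c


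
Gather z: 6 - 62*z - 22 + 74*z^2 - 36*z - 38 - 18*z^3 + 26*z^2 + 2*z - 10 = -18*z^3 + 100*z^2 - 96*z - 64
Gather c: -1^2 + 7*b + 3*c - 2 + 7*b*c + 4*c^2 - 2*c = 7*b + 4*c^2 + c*(7*b + 1) - 3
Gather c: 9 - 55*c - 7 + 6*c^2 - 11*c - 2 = 6*c^2 - 66*c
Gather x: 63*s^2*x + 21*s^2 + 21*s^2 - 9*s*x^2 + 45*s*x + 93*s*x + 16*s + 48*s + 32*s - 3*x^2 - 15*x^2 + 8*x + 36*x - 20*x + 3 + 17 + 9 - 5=42*s^2 + 96*s + x^2*(-9*s - 18) + x*(63*s^2 + 138*s + 24) + 24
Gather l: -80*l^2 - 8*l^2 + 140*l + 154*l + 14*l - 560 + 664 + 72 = -88*l^2 + 308*l + 176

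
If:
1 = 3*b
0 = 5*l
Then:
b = 1/3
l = 0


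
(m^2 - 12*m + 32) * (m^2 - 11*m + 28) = m^4 - 23*m^3 + 192*m^2 - 688*m + 896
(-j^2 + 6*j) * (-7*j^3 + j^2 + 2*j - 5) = 7*j^5 - 43*j^4 + 4*j^3 + 17*j^2 - 30*j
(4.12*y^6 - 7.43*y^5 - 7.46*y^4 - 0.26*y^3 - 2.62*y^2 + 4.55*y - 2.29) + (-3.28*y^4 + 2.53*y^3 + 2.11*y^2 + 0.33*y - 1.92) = 4.12*y^6 - 7.43*y^5 - 10.74*y^4 + 2.27*y^3 - 0.51*y^2 + 4.88*y - 4.21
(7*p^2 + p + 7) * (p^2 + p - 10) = 7*p^4 + 8*p^3 - 62*p^2 - 3*p - 70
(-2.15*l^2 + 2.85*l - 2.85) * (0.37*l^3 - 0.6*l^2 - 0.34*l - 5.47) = -0.7955*l^5 + 2.3445*l^4 - 2.0335*l^3 + 12.5015*l^2 - 14.6205*l + 15.5895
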